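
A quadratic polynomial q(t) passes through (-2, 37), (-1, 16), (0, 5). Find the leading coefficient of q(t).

Write q(t) = at^2 + bt + c. Substituting each data point gives a linear system:
  4a - 2b + c = 37
  a - b + c = 16
  c = 5
Solving the system yields a = 5, b = -6, c = 5.
So q(t) = 5t^2 - 6t + 5.
The leading coefficient is 5.

5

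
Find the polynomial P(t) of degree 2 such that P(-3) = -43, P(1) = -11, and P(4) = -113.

Write P(t) = at^2 + bt + c. Substituting each data point gives a linear system:
  9a - 3b + c = -43
  a + b + c = -11
  16a + 4b + c = -113
Solving the system yields a = -6, b = -4, c = -1.
So P(t) = -6t² - 4t - 1.
Check: P(-3) = -43. ✓

P(t) = -6t^2 - 4t - 1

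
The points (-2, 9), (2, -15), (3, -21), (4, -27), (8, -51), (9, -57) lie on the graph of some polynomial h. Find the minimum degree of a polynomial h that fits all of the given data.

Divided differences on the nodes -2, 2, 3, 4, 8, 9:
  order 0: 9  -15  -21  -27  -51  -57
  order 1: -6  -6  -6  -6  -6
  order 2: 0  0  0  0
  order 3: 0  0  0
  order 4: 0  0
  order 5: 0
The order-1 divided differences are all -6 (nonzero) and every higher order vanishes, so the data lies on a polynomial of degree exactly 1.

1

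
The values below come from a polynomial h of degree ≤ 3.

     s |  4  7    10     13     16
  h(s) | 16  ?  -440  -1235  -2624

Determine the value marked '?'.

The 4 known points determine the degree-3 polynomial uniquely.
Write h(s) = as^3 + bs^2 + cs + d. Substituting each data point gives a linear system:
  64a + 16b + 4c + d = 16
  1000a + 100b + 10c + d = -440
  2197a + 169b + 13c + d = -1235
  4096a + 256b + 16c + d = -2624
Solving the system yields a = -1, b = 6, c = -4, d = 0.
So h(s) = -s³ + 6s² - 4s.
Then h(7) = -77.

-77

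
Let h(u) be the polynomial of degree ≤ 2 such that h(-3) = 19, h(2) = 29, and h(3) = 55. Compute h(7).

239

Using the Lagrange interpolation formula with nodes -3, 2, 3:
  L_0(u) = (u - 2)(u - 3) / 30
  L_1(u) = (u + 3)(u - 3) / -5
  L_2(u) = (u + 3)(u - 2) / 6
Then h(u) = 19·L_0(u) + 29·L_1(u) + 55·L_2(u).
Expanding and collecting terms gives h(u) = 4u² + 6u + 1.
Evaluating at u = 7: h(7) = 239.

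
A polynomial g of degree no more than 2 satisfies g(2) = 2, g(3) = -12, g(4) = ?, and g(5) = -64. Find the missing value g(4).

-34

On equispaced nodes a degree-2 polynomial has vanishing third forward difference, so
  - g(2) + 3·g(3) - 3·g(4) + g(5) = 0.
Substituting the known values and solving for g(4):
  -3·g(4) = 102
  g(4) = -34.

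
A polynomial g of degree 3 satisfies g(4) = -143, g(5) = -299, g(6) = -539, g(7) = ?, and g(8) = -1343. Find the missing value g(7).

-881

The 4 known points determine the degree-3 polynomial uniquely.
Write g(s) = as^3 + bs^2 + cs + d. Substituting each data point gives a linear system:
  64a + 16b + 4c + d = -143
  125a + 25b + 5c + d = -299
  216a + 36b + 6c + d = -539
  512a + 64b + 8c + d = -1343
Solving the system yields a = -3, b = 3, c = 0, d = 1.
So g(s) = -3s³ + 3s² + 1.
Then g(7) = -881.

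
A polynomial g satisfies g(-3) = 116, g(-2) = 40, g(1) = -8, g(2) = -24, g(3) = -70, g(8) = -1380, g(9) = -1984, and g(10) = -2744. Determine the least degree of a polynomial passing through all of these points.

3

Divided differences on the nodes -3, -2, 1, 2, 3, 8, 9, 10:
  order 0: 116  40  -8  -24  -70  -1380  -1984  -2744
  order 1: -76  -16  -16  -46  -262  -604  -760
  order 2: 15  0  -15  -36  -57  -78
  order 3: -3  -3  -3  -3  -3
  order 4: 0  0  0  0
  order 5: 0  0  0
  order 6: 0  0
  order 7: 0
The order-3 divided differences are all -3 (nonzero) and every higher order vanishes, so the data lies on a polynomial of degree exactly 3.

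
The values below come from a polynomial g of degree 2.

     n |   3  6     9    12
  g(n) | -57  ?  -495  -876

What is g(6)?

-222

The 3 known points determine the degree-2 polynomial uniquely.
Write g(n) = an^2 + bn + c. Substituting each data point gives a linear system:
  9a + 3b + c = -57
  81a + 9b + c = -495
  144a + 12b + c = -876
Solving the system yields a = -6, b = -1, c = 0.
So g(n) = -6n^2 - n.
Then g(6) = -222.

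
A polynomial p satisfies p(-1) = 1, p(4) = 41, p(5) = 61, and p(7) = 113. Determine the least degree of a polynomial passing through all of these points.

Divided differences on the nodes -1, 4, 5, 7:
  order 0: 1  41  61  113
  order 1: 8  20  26
  order 2: 2  2
  order 3: 0
The order-2 divided differences are all 2 (nonzero) and every higher order vanishes, so the data lies on a polynomial of degree exactly 2.

2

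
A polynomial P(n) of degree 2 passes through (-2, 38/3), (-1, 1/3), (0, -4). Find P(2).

34/3

Write P(n) = an^2 + bn + c. Substituting each data point gives a linear system:
  4a - 2b + c = 38/3
  a - b + c = 1/3
  c = -4
Solving the system yields a = 4, b = -1/3, c = -4.
So P(n) = 4n² - (1/3)n - 4.
Then P(2) = 34/3.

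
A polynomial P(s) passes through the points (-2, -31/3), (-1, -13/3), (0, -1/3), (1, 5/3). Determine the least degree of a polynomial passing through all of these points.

Forward differences of the values at s = -2, -1, 0, 1:
  P  : -31/3  -13/3  -1/3  5/3
  Δ  : 6  4  2
  Δ^2: -2  -2
  Δ^3: 0
The second differences are constant (-2) and nonzero, while all higher differences vanish, so the minimal degree is 2.

2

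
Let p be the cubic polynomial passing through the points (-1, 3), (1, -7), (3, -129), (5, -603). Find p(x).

Write p(x) = ax^3 + bx^2 + cx + d. Substituting each data point gives a linear system:
  -a + b - c + d = 3
  a + b + c + d = -7
  27a + 9b + 3c + d = -129
  125a + 25b + 5c + d = -603
Solving the system yields a = -5, b = 1, c = 0, d = -3.
So p(x) = -5x³ + x² - 3.
Check: p(3) = -129. ✓

p(x) = -5x^3 + x^2 - 3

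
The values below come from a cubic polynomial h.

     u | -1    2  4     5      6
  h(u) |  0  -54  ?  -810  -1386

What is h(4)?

-420

The 4 known points determine the degree-3 polynomial uniquely.
Write h(u) = au^3 + bu^2 + cu + d. Substituting each data point gives a linear system:
  -a + b - c + d = 0
  8a + 4b + 2c + d = -54
  125a + 25b + 5c + d = -810
  216a + 36b + 6c + d = -1386
Solving the system yields a = -6, b = -3, c = 3, d = 0.
So h(u) = -6u^3 - 3u^2 + 3u.
Then h(4) = -420.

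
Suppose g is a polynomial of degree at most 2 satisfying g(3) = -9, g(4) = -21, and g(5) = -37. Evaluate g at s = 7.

Using the Lagrange interpolation formula with nodes 3, 4, 5:
  L_0(s) = (s - 4)(s - 5) / 2
  L_1(s) = (s - 3)(s - 5) / -1
  L_2(s) = (s - 3)(s - 4) / 2
Then g(s) = -9·L_0(s) - 21·L_1(s) - 37·L_2(s).
Expanding and collecting terms gives g(s) = -2s^2 + 2s + 3.
Evaluating at s = 7: g(7) = -81.

-81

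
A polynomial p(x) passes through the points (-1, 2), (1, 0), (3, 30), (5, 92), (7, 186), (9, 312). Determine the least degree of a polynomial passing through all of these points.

2

Forward differences of the values at x = -1, 1, 3, 5, 7, 9:
  p  : 2  0  30  92  186  312
  Δ  : -2  30  62  94  126
  Δ^2: 32  32  32  32
  Δ^3: 0  0  0
  Δ^4: 0  0
  Δ^5: 0
The second differences are constant (32) and nonzero, while all higher differences vanish, so the minimal degree is 2.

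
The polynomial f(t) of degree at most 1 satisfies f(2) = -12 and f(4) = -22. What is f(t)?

Using the Lagrange interpolation formula with nodes 2, 4:
  L_0(t) = (t - 4) / -2
  L_1(t) = (t - 2) / 2
Then f(t) = -12·L_0(t) - 22·L_1(t).
Expanding and collecting terms gives f(t) = -5t - 2.
Check: f(2) = -12. ✓

f(t) = -5t - 2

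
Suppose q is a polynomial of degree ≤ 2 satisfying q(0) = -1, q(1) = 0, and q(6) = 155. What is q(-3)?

56

Using the Lagrange interpolation formula with nodes 0, 1, 6:
  L_0(u) = (u - 1)(u - 6) / 6
  L_1(u) = u(u - 6) / -5
  L_2(u) = u(u - 1) / 30
Then q(u) = -1·L_0(u) + 0·L_1(u) + 155·L_2(u).
Expanding and collecting terms gives q(u) = 5u² - 4u - 1.
Evaluating at u = -3: q(-3) = 56.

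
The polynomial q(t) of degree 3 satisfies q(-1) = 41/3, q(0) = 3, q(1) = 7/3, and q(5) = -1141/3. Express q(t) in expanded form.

Write q(t) = at^3 + bt^2 + ct + d. Substituting each data point gives a linear system:
  -a + b - c + d = 41/3
  d = 3
  a + b + c + d = 7/3
  125a + 25b + 5c + d = -1141/3
Solving the system yields a = -4, b = 5, c = -5/3, d = 3.
So q(t) = -4t^3 + 5t^2 - (5/3)t + 3.
Check: q(1) = 7/3. ✓

q(t) = -4t^3 + 5t^2 - (5/3)t + 3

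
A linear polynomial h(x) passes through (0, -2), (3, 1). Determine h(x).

h(x) = x - 2

Write h(x) = ax + b. Substituting each data point gives a linear system:
  b = -2
  3a + b = 1
Solving the system yields a = 1, b = -2.
So h(x) = x - 2.
Check: h(0) = -2. ✓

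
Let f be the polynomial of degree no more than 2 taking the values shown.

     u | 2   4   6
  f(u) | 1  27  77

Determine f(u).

f(u) = 3u^2 - 5u - 1

Write f(u) = au^2 + bu + c. Substituting each data point gives a linear system:
  4a + 2b + c = 1
  16a + 4b + c = 27
  36a + 6b + c = 77
Solving the system yields a = 3, b = -5, c = -1.
So f(u) = 3u^2 - 5u - 1.
Check: f(2) = 1. ✓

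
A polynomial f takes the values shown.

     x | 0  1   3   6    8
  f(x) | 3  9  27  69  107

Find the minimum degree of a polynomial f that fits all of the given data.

Divided differences on the nodes 0, 1, 3, 6, 8:
  order 0: 3  9  27  69  107
  order 1: 6  9  14  19
  order 2: 1  1  1
  order 3: 0  0
  order 4: 0
The order-2 divided differences are all 1 (nonzero) and every higher order vanishes, so the data lies on a polynomial of degree exactly 2.

2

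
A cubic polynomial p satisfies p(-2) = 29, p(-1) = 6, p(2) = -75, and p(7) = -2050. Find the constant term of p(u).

1

Write p(u) = au^3 + bu^2 + cu + d. Substituting each data point gives a linear system:
  -8a + 4b - 2c + d = 29
  -a + b - c + d = 6
  8a + 4b + 2c + d = -75
  343a + 49b + 7c + d = -2050
Solving the system yields a = -5, b = -6, c = -6, d = 1.
So p(u) = -5u³ - 6u² - 6u + 1.
The constant term is 1.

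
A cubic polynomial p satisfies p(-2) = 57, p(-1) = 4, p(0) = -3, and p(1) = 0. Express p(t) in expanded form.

Write p(t) = at^3 + bt^2 + ct + d. Substituting each data point gives a linear system:
  -8a + 4b - 2c + d = 57
  -a + b - c + d = 4
  d = -3
  a + b + c + d = 0
Solving the system yields a = -6, b = 5, c = 4, d = -3.
So p(t) = -6t^3 + 5t^2 + 4t - 3.
Check: p(1) = 0. ✓

p(t) = -6t^3 + 5t^2 + 4t - 3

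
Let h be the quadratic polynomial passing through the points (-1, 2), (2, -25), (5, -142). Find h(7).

-270

Using the Lagrange interpolation formula with nodes -1, 2, 5:
  L_0(x) = (x - 2)(x - 5) / 18
  L_1(x) = (x + 1)(x - 5) / -9
  L_2(x) = (x + 1)(x - 2) / 18
Then h(x) = 2·L_0(x) - 25·L_1(x) - 142·L_2(x).
Expanding and collecting terms gives h(x) = -5x^2 - 4x + 3.
Evaluating at x = 7: h(7) = -270.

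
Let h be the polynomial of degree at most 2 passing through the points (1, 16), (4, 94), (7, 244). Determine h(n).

h(n) = 4n^2 + 6n + 6

Using the Lagrange interpolation formula with nodes 1, 4, 7:
  L_0(n) = (n - 4)(n - 7) / 18
  L_1(n) = (n - 1)(n - 7) / -9
  L_2(n) = (n - 1)(n - 4) / 18
Then h(n) = 16·L_0(n) + 94·L_1(n) + 244·L_2(n).
Expanding and collecting terms gives h(n) = 4n² + 6n + 6.
Check: h(7) = 244. ✓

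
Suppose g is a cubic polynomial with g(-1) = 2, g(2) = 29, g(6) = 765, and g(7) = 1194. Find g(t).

g(t) = 3t^3 + 4t^2 - 4t - 3

Write g(t) = at^3 + bt^2 + ct + d. Substituting each data point gives a linear system:
  -a + b - c + d = 2
  8a + 4b + 2c + d = 29
  216a + 36b + 6c + d = 765
  343a + 49b + 7c + d = 1194
Solving the system yields a = 3, b = 4, c = -4, d = -3.
So g(t) = 3t³ + 4t² - 4t - 3.
Check: g(6) = 765. ✓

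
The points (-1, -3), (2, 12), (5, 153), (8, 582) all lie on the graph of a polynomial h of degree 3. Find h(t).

Write h(t) = at^3 + bt^2 + ct + d. Substituting each data point gives a linear system:
  -a + b - c + d = -3
  8a + 4b + 2c + d = 12
  125a + 25b + 5c + d = 153
  512a + 64b + 8c + d = 582
Solving the system yields a = 1, b = 1, c = 1, d = -2.
So h(t) = t^3 + t^2 + t - 2.
Check: h(2) = 12. ✓

h(t) = t^3 + t^2 + t - 2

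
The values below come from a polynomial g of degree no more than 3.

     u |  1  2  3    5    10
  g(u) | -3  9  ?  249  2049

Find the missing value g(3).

47

The 4 known points determine the degree-3 polynomial uniquely.
Write g(u) = au^3 + bu^2 + cu + d. Substituting each data point gives a linear system:
  a + b + c + d = -3
  8a + 4b + 2c + d = 9
  125a + 25b + 5c + d = 249
  1000a + 100b + 10c + d = 2049
Solving the system yields a = 2, b = 1, c = -5, d = -1.
So g(u) = 2u^3 + u^2 - 5u - 1.
Then g(3) = 47.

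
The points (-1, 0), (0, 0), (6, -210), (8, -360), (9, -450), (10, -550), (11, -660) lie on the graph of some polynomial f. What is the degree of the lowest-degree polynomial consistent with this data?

Divided differences on the nodes -1, 0, 6, 8, 9, 10, 11:
  order 0: 0  0  -210  -360  -450  -550  -660
  order 1: 0  -35  -75  -90  -100  -110
  order 2: -5  -5  -5  -5  -5
  order 3: 0  0  0  0
  order 4: 0  0  0
  order 5: 0  0
  order 6: 0
The order-2 divided differences are all -5 (nonzero) and every higher order vanishes, so the data lies on a polynomial of degree exactly 2.

2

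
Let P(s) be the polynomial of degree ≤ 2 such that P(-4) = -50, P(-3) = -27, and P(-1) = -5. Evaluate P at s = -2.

Using the Lagrange interpolation formula with nodes -4, -3, -1:
  L_0(s) = (s + 3)(s + 1) / 3
  L_1(s) = (s + 4)(s + 1) / -2
  L_2(s) = (s + 4)(s + 3) / 6
Then P(s) = -50·L_0(s) - 27·L_1(s) - 5·L_2(s).
Expanding and collecting terms gives P(s) = -4s² - 5s - 6.
Evaluating at s = -2: P(-2) = -12.

-12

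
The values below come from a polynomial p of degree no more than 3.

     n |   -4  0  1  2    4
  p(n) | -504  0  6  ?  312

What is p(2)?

The 4 known points determine the degree-3 polynomial uniquely.
Write p(n) = an^3 + bn^2 + cn + d. Substituting each data point gives a linear system:
  -64a + 16b - 4c + d = -504
  d = 0
  a + b + c + d = 6
  64a + 16b + 4c + d = 312
Solving the system yields a = 6, b = -6, c = 6, d = 0.
So p(n) = 6n^3 - 6n^2 + 6n.
Then p(2) = 36.

36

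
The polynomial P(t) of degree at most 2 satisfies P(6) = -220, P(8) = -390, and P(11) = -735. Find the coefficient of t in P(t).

-1

Write P(t) = at^2 + bt + c. Substituting each data point gives a linear system:
  36a + 6b + c = -220
  64a + 8b + c = -390
  121a + 11b + c = -735
Solving the system yields a = -6, b = -1, c = 2.
So P(t) = -6t^2 - t + 2.
The coefficient of t is -1.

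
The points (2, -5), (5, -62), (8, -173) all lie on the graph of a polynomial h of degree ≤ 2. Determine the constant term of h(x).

Write h(x) = ax^2 + bx + c. Substituting each data point gives a linear system:
  4a + 2b + c = -5
  25a + 5b + c = -62
  64a + 8b + c = -173
Solving the system yields a = -3, b = 2, c = 3.
So h(x) = -3x^2 + 2x + 3.
The constant term is 3.

3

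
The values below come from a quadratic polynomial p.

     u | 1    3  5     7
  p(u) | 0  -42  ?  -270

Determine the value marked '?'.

-132

On equispaced nodes a degree-2 polynomial has vanishing third forward difference, so
  - p(1) + 3·p(3) - 3·p(5) + p(7) = 0.
Substituting the known values and solving for p(5):
  -3·p(5) = 396
  p(5) = -132.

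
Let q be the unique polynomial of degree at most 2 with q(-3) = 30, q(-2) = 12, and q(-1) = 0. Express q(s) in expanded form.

q(s) = 3s^2 - 3s - 6

Using the Lagrange interpolation formula with nodes -3, -2, -1:
  L_0(s) = (s + 2)(s + 1) / 2
  L_1(s) = (s + 3)(s + 1) / -1
  L_2(s) = (s + 3)(s + 2) / 2
Then q(s) = 30·L_0(s) + 12·L_1(s) + 0·L_2(s).
Expanding and collecting terms gives q(s) = 3s^2 - 3s - 6.
Check: q(-3) = 30. ✓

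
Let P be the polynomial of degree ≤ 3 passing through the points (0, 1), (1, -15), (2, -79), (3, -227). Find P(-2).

Using the Lagrange interpolation formula with nodes 0, 1, 2, 3:
  L_0(s) = (s - 1)(s - 2)(s - 3) / -6
  L_1(s) = s(s - 2)(s - 3) / 2
  L_2(s) = s(s - 1)(s - 3) / -2
  L_3(s) = s(s - 1)(s - 2) / 6
Then P(s) = 1·L_0(s) - 15·L_1(s) - 79·L_2(s) - 227·L_3(s).
Expanding and collecting terms gives P(s) = -6s^3 - 6s^2 - 4s + 1.
Evaluating at s = -2: P(-2) = 33.

33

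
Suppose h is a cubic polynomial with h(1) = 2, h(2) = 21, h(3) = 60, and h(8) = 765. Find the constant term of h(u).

-3

Write h(u) = au^3 + bu^2 + cu + d. Substituting each data point gives a linear system:
  a + b + c + d = 2
  8a + 4b + 2c + d = 21
  27a + 9b + 3c + d = 60
  512a + 64b + 8c + d = 765
Solving the system yields a = 1, b = 4, c = 0, d = -3.
So h(u) = u^3 + 4u^2 - 3.
The constant term is -3.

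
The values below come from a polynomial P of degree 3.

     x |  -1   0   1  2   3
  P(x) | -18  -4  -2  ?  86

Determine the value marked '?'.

18

On equispaced nodes a degree-3 polynomial has vanishing fourth forward difference, so
  P(-1) - 4·P(0) + 6·P(1) - 4·P(2) + P(3) = 0.
Substituting the known values and solving for P(2):
  -4·P(2) = -72
  P(2) = 18.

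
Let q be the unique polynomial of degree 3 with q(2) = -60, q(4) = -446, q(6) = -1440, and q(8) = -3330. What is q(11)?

-8475

Using the Lagrange interpolation formula with nodes 2, 4, 6, 8:
  L_0(x) = (x - 4)(x - 6)(x - 8) / -48
  L_1(x) = (x - 2)(x - 6)(x - 8) / 16
  L_2(x) = (x - 2)(x - 4)(x - 8) / -16
  L_3(x) = (x - 2)(x - 4)(x - 6) / 48
Then q(x) = -60·L_0(x) - 446·L_1(x) - 1440·L_2(x) - 3330·L_3(x).
Expanding and collecting terms gives q(x) = -6x³ - 4x² - x + 6.
Evaluating at x = 11: q(11) = -8475.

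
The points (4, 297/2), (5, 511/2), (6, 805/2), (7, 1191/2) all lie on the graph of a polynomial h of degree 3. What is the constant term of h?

Write h(t) = at^3 + bt^2 + ct + d. Substituting each data point gives a linear system:
  64a + 16b + 4c + d = 297/2
  125a + 25b + 5c + d = 511/2
  216a + 36b + 6c + d = 805/2
  343a + 49b + 7c + d = 1191/2
Solving the system yields a = 1, b = 5, c = 1, d = 1/2.
So h(t) = t^3 + 5t^2 + t + 1/2.
The constant term is 1/2.

1/2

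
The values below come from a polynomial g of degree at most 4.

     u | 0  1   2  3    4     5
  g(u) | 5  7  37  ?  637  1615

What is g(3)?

On equispaced nodes a degree-4 polynomial has vanishing fifth forward difference, so
  - g(0) + 5·g(1) - 10·g(2) + 10·g(3) - 5·g(4) + g(5) = 0.
Substituting the known values and solving for g(3):
  10·g(3) = 1910
  g(3) = 191.

191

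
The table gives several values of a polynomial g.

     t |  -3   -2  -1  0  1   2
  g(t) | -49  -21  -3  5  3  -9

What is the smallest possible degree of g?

2

Forward differences of the values at t = -3, -2, -1, 0, 1, 2:
  g  : -49  -21  -3  5  3  -9
  Δ  : 28  18  8  -2  -12
  Δ^2: -10  -10  -10  -10
  Δ^3: 0  0  0
  Δ^4: 0  0
  Δ^5: 0
The second differences are constant (-10) and nonzero, while all higher differences vanish, so the minimal degree is 2.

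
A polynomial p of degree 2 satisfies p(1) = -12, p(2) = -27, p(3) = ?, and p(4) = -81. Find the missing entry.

The 3 known points determine the degree-2 polynomial uniquely.
Write p(s) = as^2 + bs + c. Substituting each data point gives a linear system:
  a + b + c = -12
  4a + 2b + c = -27
  16a + 4b + c = -81
Solving the system yields a = -4, b = -3, c = -5.
So p(s) = -4s^2 - 3s - 5.
Then p(3) = -50.

-50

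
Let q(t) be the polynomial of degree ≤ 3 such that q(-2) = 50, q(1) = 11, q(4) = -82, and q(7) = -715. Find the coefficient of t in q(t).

Write q(t) = at^3 + bt^2 + ct + d. Substituting each data point gives a linear system:
  -8a + 4b - 2c + d = 50
  a + b + c + d = 11
  64a + 16b + 4c + d = -82
  343a + 49b + 7c + d = -715
Solving the system yields a = -3, b = 6, c = 2, d = 6.
So q(t) = -3t³ + 6t² + 2t + 6.
The coefficient of t is 2.

2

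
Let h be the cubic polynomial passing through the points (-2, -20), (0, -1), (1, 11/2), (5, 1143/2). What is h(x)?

h(x) = 4x^3 + 3x^2 - (1/2)x - 1

Write h(x) = ax^3 + bx^2 + cx + d. Substituting each data point gives a linear system:
  -8a + 4b - 2c + d = -20
  d = -1
  a + b + c + d = 11/2
  125a + 25b + 5c + d = 1143/2
Solving the system yields a = 4, b = 3, c = -1/2, d = -1.
So h(x) = 4x^3 + 3x^2 - (1/2)x - 1.
Check: h(-2) = -20. ✓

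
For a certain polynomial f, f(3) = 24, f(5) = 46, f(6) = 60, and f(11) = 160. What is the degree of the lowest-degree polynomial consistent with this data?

Divided differences on the nodes 3, 5, 6, 11:
  order 0: 24  46  60  160
  order 1: 11  14  20
  order 2: 1  1
  order 3: 0
The order-2 divided differences are all 1 (nonzero) and every higher order vanishes, so the data lies on a polynomial of degree exactly 2.

2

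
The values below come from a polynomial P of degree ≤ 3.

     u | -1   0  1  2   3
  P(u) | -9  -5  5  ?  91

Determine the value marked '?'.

The 4 known points determine the degree-3 polynomial uniquely.
Write P(u) = au^3 + bu^2 + cu + d. Substituting each data point gives a linear system:
  -a + b - c + d = -9
  d = -5
  a + b + c + d = 5
  27a + 9b + 3c + d = 91
Solving the system yields a = 2, b = 3, c = 5, d = -5.
So P(u) = 2u^3 + 3u^2 + 5u - 5.
Then P(2) = 33.

33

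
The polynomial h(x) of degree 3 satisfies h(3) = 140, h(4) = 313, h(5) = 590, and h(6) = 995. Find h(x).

Using the Lagrange interpolation formula with nodes 3, 4, 5, 6:
  L_0(x) = (x - 4)(x - 5)(x - 6) / -6
  L_1(x) = (x - 3)(x - 5)(x - 6) / 2
  L_2(x) = (x - 3)(x - 4)(x - 6) / -2
  L_3(x) = (x - 3)(x - 4)(x - 5) / 6
Then h(x) = 140·L_0(x) + 313·L_1(x) + 590·L_2(x) + 995·L_3(x).
Expanding and collecting terms gives h(x) = 4x^3 + 4x^2 - 3x + 5.
Check: h(6) = 995. ✓

h(x) = 4x^3 + 4x^2 - 3x + 5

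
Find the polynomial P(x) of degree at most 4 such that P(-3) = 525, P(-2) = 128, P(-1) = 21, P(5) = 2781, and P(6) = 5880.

Using the Lagrange interpolation formula with nodes -3, -2, -1, 5, 6:
  L_0(x) = (x + 2)(x + 1)(x - 5)(x - 6) / 144
  L_1(x) = (x + 3)(x + 1)(x - 5)(x - 6) / -56
  L_2(x) = (x + 3)(x + 2)(x - 5)(x - 6) / 84
  L_3(x) = (x + 3)(x + 2)(x + 1)(x - 6) / -336
  L_4(x) = (x + 3)(x + 2)(x + 1)(x - 5) / 504
Then P(x) = 525·L_0(x) + 128·L_1(x) + 21·L_2(x) + 2781·L_3(x) + 5880·L_4(x).
Expanding and collecting terms gives P(x) = 5x^4 - 3x^3 + 2x^2 - 5x + 6.
Check: P(-3) = 525. ✓

P(x) = 5x^4 - 3x^3 + 2x^2 - 5x + 6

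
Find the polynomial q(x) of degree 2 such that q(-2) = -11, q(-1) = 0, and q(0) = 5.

q(x) = -3x^2 + 2x + 5

Write q(x) = ax^2 + bx + c. Substituting each data point gives a linear system:
  4a - 2b + c = -11
  a - b + c = 0
  c = 5
Solving the system yields a = -3, b = 2, c = 5.
So q(x) = -3x² + 2x + 5.
Check: q(-2) = -11. ✓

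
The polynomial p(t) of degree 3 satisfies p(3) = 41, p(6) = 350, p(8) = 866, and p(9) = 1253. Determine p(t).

Write p(t) = at^3 + bt^2 + ct + d. Substituting each data point gives a linear system:
  27a + 9b + 3c + d = 41
  216a + 36b + 6c + d = 350
  512a + 64b + 8c + d = 866
  729a + 81b + 9c + d = 1253
Solving the system yields a = 2, b = -3, c = 4, d = 2.
So p(t) = 2t^3 - 3t^2 + 4t + 2.
Check: p(3) = 41. ✓

p(t) = 2t^3 - 3t^2 + 4t + 2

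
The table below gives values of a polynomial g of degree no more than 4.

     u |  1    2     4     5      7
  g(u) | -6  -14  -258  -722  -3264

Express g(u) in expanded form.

Write g(u) = au^4 + bu^3 + cu^2 + du + e. Substituting each data point gives a linear system:
  a + b + c + d + e = -6
  16a + 8b + 4c + 2d + e = -14
  256a + 64b + 16c + 4d + e = -258
  625a + 125b + 25c + 5d + e = -722
  2401a + 343b + 49c + 7d + e = -3264
Solving the system yields a = -2, b = 5, c = -3, d = -4, e = -2.
So g(u) = -2u⁴ + 5u³ - 3u² - 4u - 2.
Check: g(2) = -14. ✓

g(u) = -2u^4 + 5u^3 - 3u^2 - 4u - 2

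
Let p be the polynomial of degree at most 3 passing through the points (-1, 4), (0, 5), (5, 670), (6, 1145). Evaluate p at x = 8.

2677

Write p(x) = ax^3 + bx^2 + cx + d. Substituting each data point gives a linear system:
  -a + b - c + d = 4
  d = 5
  125a + 25b + 5c + d = 670
  216a + 36b + 6c + d = 1145
Solving the system yields a = 5, b = 2, c = -2, d = 5.
So p(x) = 5x^3 + 2x^2 - 2x + 5.
Then p(8) = 2677.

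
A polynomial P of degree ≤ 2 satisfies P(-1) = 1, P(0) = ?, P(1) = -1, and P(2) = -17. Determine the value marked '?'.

On equispaced nodes a degree-2 polynomial has vanishing third forward difference, so
  - P(-1) + 3·P(0) - 3·P(1) + P(2) = 0.
Substituting the known values and solving for P(0):
  3·P(0) = 15
  P(0) = 5.

5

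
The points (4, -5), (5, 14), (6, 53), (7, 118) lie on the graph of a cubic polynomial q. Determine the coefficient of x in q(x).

Write q(x) = ax^3 + bx^2 + cx + d. Substituting each data point gives a linear system:
  64a + 16b + 4c + d = -5
  125a + 25b + 5c + d = 14
  216a + 36b + 6c + d = 53
  343a + 49b + 7c + d = 118
Solving the system yields a = 1, b = -5, c = 3, d = -1.
So q(x) = x^3 - 5x^2 + 3x - 1.
The coefficient of x is 3.

3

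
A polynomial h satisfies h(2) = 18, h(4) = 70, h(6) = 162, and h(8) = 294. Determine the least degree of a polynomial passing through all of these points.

2

Forward differences of the values at n = 2, 4, 6, 8:
  h  : 18  70  162  294
  Δ  : 52  92  132
  Δ^2: 40  40
  Δ^3: 0
The second differences are constant (40) and nonzero, while all higher differences vanish, so the minimal degree is 2.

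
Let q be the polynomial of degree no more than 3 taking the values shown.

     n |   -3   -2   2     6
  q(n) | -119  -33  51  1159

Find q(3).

157

Using the Lagrange interpolation formula with nodes -3, -2, 2, 6:
  L_0(n) = (n + 2)(n - 2)(n - 6) / -45
  L_1(n) = (n + 3)(n - 2)(n - 6) / 32
  L_2(n) = (n + 3)(n + 2)(n - 6) / -80
  L_3(n) = (n + 3)(n + 2)(n - 2) / 288
Then q(n) = -119·L_0(n) - 33·L_1(n) + 51·L_2(n) + 1159·L_3(n).
Expanding and collecting terms gives q(n) = 5n³ + 2n² + n + 1.
Evaluating at n = 3: q(3) = 157.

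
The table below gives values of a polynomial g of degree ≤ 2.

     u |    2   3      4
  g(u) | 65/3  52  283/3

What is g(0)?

-3

Forward differences of the values at u = 2, 3, 4:
  g  : 65/3  52  283/3
  Δ  : 91/3  127/3
  Δ^2: 12
The second differences are constant, confirming degree 2.
Interpolating (Newton forward form) and evaluating at u = 0 gives g(0) = -3.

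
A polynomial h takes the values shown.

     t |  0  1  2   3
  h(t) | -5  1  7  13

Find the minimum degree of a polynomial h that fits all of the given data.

1

Forward differences of the values at t = 0, 1, 2, 3:
  h  : -5  1  7  13
  Δ  : 6  6  6
  Δ^2: 0  0
  Δ^3: 0
The first differences are constant (6) and nonzero, while all higher differences vanish, so the minimal degree is 1.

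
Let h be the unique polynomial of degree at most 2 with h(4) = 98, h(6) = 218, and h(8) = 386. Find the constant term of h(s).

Write h(s) = as^2 + bs + c. Substituting each data point gives a linear system:
  16a + 4b + c = 98
  36a + 6b + c = 218
  64a + 8b + c = 386
Solving the system yields a = 6, b = 0, c = 2.
So h(s) = 6s^2 + 2.
The constant term is 2.

2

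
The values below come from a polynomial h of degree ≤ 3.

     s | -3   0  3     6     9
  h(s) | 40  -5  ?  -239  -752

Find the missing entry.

On equispaced nodes a degree-3 polynomial has vanishing fourth forward difference, so
  h(-3) - 4·h(0) + 6·h(3) - 4·h(6) + h(9) = 0.
Substituting the known values and solving for h(3):
  6·h(3) = -264
  h(3) = -44.

-44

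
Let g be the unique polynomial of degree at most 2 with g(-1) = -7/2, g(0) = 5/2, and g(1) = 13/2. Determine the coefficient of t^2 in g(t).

Write g(t) = at^2 + bt + c. Substituting each data point gives a linear system:
  a - b + c = -7/2
  c = 5/2
  a + b + c = 13/2
Solving the system yields a = -1, b = 5, c = 5/2.
So g(t) = -t^2 + 5t + 5/2.
The leading coefficient is -1.

-1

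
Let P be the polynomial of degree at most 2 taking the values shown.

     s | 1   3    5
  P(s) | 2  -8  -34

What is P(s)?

Write P(s) = as^2 + bs + c. Substituting each data point gives a linear system:
  a + b + c = 2
  9a + 3b + c = -8
  25a + 5b + c = -34
Solving the system yields a = -2, b = 3, c = 1.
So P(s) = -2s² + 3s + 1.
Check: P(5) = -34. ✓

P(s) = -2s^2 + 3s + 1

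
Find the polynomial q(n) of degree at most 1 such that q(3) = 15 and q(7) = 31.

q(n) = 4n + 3

Write q(n) = an + b. Substituting each data point gives a linear system:
  3a + b = 15
  7a + b = 31
Solving the system yields a = 4, b = 3.
So q(n) = 4n + 3.
Check: q(3) = 15. ✓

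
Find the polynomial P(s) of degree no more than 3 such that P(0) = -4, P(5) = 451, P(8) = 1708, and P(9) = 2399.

P(s) = 3s^3 + 2s^2 + 6s - 4

Write P(s) = as^3 + bs^2 + cs + d. Substituting each data point gives a linear system:
  d = -4
  125a + 25b + 5c + d = 451
  512a + 64b + 8c + d = 1708
  729a + 81b + 9c + d = 2399
Solving the system yields a = 3, b = 2, c = 6, d = -4.
So P(s) = 3s³ + 2s² + 6s - 4.
Check: P(9) = 2399. ✓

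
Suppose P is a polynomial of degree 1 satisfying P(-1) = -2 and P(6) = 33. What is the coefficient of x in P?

Write P(x) = ax + b. Substituting each data point gives a linear system:
  -a + b = -2
  6a + b = 33
Solving the system yields a = 5, b = 3.
So P(x) = 5x + 3.
The leading coefficient is 5.

5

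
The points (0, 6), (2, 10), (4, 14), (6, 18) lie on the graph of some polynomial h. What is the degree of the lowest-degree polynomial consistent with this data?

1

Forward differences of the values at x = 0, 2, 4, 6:
  h  : 6  10  14  18
  Δ  : 4  4  4
  Δ^2: 0  0
  Δ^3: 0
The first differences are constant (4) and nonzero, while all higher differences vanish, so the minimal degree is 1.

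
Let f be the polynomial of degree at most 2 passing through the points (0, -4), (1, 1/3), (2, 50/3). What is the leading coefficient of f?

6

Write f(t) = at^2 + bt + c. Substituting each data point gives a linear system:
  c = -4
  a + b + c = 1/3
  4a + 2b + c = 50/3
Solving the system yields a = 6, b = -5/3, c = -4.
So f(t) = 6t^2 - (5/3)t - 4.
The leading coefficient is 6.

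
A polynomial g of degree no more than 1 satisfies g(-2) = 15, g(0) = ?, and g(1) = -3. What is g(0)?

3

The 2 known points determine the degree-1 polynomial uniquely.
Write g(x) = ax + b. Substituting each data point gives a linear system:
  -2a + b = 15
  a + b = -3
Solving the system yields a = -6, b = 3.
So g(x) = -6x + 3.
Then g(0) = 3.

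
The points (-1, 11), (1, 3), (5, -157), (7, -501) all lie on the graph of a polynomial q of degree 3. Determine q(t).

Write q(t) = at^3 + bt^2 + ct + d. Substituting each data point gives a linear system:
  -a + b - c + d = 11
  a + b + c + d = 3
  125a + 25b + 5c + d = -157
  343a + 49b + 7c + d = -501
Solving the system yields a = -2, b = 4, c = -2, d = 3.
So q(t) = -2t³ + 4t² - 2t + 3.
Check: q(5) = -157. ✓

q(t) = -2t^3 + 4t^2 - 2t + 3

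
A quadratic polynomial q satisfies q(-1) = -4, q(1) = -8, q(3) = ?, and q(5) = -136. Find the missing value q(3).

The 3 known points determine the degree-2 polynomial uniquely.
Write q(n) = an^2 + bn + c. Substituting each data point gives a linear system:
  a - b + c = -4
  a + b + c = -8
  25a + 5b + c = -136
Solving the system yields a = -5, b = -2, c = -1.
So q(n) = -5n^2 - 2n - 1.
Then q(3) = -52.

-52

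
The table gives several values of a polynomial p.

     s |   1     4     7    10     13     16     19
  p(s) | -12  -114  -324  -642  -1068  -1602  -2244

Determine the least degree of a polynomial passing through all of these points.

Forward differences of the values at s = 1, 4, 7, 10, 13, 16, 19:
  p  : -12  -114  -324  -642  -1068  -1602  -2244
  Δ  : -102  -210  -318  -426  -534  -642
  Δ^2: -108  -108  -108  -108  -108
  Δ^3: 0  0  0  0
  Δ^4: 0  0  0
  Δ^5: 0  0
  Δ^6: 0
The second differences are constant (-108) and nonzero, while all higher differences vanish, so the minimal degree is 2.

2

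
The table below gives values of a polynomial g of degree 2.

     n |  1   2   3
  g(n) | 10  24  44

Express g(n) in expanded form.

g(n) = 3n^2 + 5n + 2

Write g(n) = an^2 + bn + c. Substituting each data point gives a linear system:
  a + b + c = 10
  4a + 2b + c = 24
  9a + 3b + c = 44
Solving the system yields a = 3, b = 5, c = 2.
So g(n) = 3n^2 + 5n + 2.
Check: g(2) = 24. ✓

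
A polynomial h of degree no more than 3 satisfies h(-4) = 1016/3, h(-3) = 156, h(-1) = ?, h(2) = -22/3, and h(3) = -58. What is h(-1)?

The 4 known points determine the degree-3 polynomial uniquely.
Write h(x) = ax^3 + bx^2 + cx + d. Substituting each data point gives a linear system:
  -64a + 16b - 4c + d = 1016/3
  -27a + 9b - 3c + d = 156
  8a + 4b + 2c + d = -22/3
  27a + 9b + 3c + d = -58
Solving the system yields a = -4, b = 5, c = 1/3, d = 4.
So h(x) = -4x³ + 5x² + (1/3)x + 4.
Then h(-1) = 38/3.

38/3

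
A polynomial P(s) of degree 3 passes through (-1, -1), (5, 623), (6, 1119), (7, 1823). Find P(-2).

Write P(s) = as^3 + bs^2 + cs + d. Substituting each data point gives a linear system:
  -a + b - c + d = -1
  125a + 25b + 5c + d = 623
  216a + 36b + 6c + d = 1119
  343a + 49b + 7c + d = 1823
Solving the system yields a = 6, b = -4, c = -6, d = 3.
So P(s) = 6s^3 - 4s^2 - 6s + 3.
Then P(-2) = -49.

-49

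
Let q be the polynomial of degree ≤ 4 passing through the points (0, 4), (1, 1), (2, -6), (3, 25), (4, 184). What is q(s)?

q(s) = 2s^4 - 5s^3 - s^2 + s + 4

Write q(s) = as^4 + bs^3 + cs^2 + ds + e. Substituting each data point gives a linear system:
  e = 4
  a + b + c + d + e = 1
  16a + 8b + 4c + 2d + e = -6
  81a + 27b + 9c + 3d + e = 25
  256a + 64b + 16c + 4d + e = 184
Solving the system yields a = 2, b = -5, c = -1, d = 1, e = 4.
So q(s) = 2s^4 - 5s^3 - s^2 + s + 4.
Check: q(2) = -6. ✓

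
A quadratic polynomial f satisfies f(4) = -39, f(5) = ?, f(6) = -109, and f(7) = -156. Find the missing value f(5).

The 3 known points determine the degree-2 polynomial uniquely.
Write f(u) = au^2 + bu + c. Substituting each data point gives a linear system:
  16a + 4b + c = -39
  36a + 6b + c = -109
  49a + 7b + c = -156
Solving the system yields a = -4, b = 5, c = 5.
So f(u) = -4u^2 + 5u + 5.
Then f(5) = -70.

-70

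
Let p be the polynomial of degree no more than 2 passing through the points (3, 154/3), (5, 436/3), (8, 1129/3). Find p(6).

631/3

Using the Lagrange interpolation formula with nodes 3, 5, 8:
  L_0(n) = (n - 5)(n - 8) / 10
  L_1(n) = (n - 3)(n - 8) / -6
  L_2(n) = (n - 3)(n - 5) / 15
Then p(n) = 154/3·L_0(n) + 436/3·L_1(n) + 1129/3·L_2(n).
Expanding and collecting terms gives p(n) = 6n² - n + 1/3.
Evaluating at n = 6: p(6) = 631/3.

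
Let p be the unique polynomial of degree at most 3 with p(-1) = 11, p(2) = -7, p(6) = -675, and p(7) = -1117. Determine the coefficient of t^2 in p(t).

5

Write p(t) = at^3 + bt^2 + ct + d. Substituting each data point gives a linear system:
  -a + b - c + d = 11
  8a + 4b + 2c + d = -7
  216a + 36b + 6c + d = -675
  343a + 49b + 7c + d = -1117
Solving the system yields a = -4, b = 5, c = 1, d = 3.
So p(t) = -4t^3 + 5t^2 + t + 3.
The coefficient of t^2 is 5.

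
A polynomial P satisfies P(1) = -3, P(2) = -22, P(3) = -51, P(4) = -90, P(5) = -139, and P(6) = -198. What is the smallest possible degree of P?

2

Forward differences of the values at t = 1, 2, 3, 4, 5, 6:
  P  : -3  -22  -51  -90  -139  -198
  Δ  : -19  -29  -39  -49  -59
  Δ^2: -10  -10  -10  -10
  Δ^3: 0  0  0
  Δ^4: 0  0
  Δ^5: 0
The second differences are constant (-10) and nonzero, while all higher differences vanish, so the minimal degree is 2.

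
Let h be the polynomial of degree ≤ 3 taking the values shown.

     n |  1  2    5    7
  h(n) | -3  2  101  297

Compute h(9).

653

Using the Lagrange interpolation formula with nodes 1, 2, 5, 7:
  L_0(n) = (n - 2)(n - 5)(n - 7) / -24
  L_1(n) = (n - 1)(n - 5)(n - 7) / 15
  L_2(n) = (n - 1)(n - 2)(n - 7) / -24
  L_3(n) = (n - 1)(n - 2)(n - 5) / 60
Then h(n) = -3·L_0(n) + 2·L_1(n) + 101·L_2(n) + 297·L_3(n).
Expanding and collecting terms gives h(n) = n³ - n² + n - 4.
Evaluating at n = 9: h(9) = 653.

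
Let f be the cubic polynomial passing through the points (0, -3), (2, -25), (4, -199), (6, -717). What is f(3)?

-81

Forward differences of the values at u = 0, 2, 4, 6:
  f  : -3  -25  -199  -717
  Δ  : -22  -174  -518
  Δ^2: -152  -344
  Δ^3: -192
The third differences are constant, confirming degree 3.
Interpolating (Newton forward form) and evaluating at u = 3 gives f(3) = -81.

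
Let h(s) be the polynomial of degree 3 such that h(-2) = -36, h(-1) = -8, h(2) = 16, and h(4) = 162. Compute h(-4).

-230

Using the Lagrange interpolation formula with nodes -2, -1, 2, 4:
  L_0(s) = (s + 1)(s - 2)(s - 4) / -24
  L_1(s) = (s + 2)(s - 2)(s - 4) / 15
  L_2(s) = (s + 2)(s + 1)(s - 4) / -24
  L_3(s) = (s + 2)(s + 1)(s - 2) / 60
Then h(s) = -36·L_0(s) - 8·L_1(s) + 16·L_2(s) + 162·L_3(s).
Expanding and collecting terms gives h(s) = 3s^3 - 2s^2 + s - 2.
Evaluating at s = -4: h(-4) = -230.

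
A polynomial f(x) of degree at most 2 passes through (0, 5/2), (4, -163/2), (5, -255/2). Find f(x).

f(x) = -5x^2 - x + 5/2

Using the Lagrange interpolation formula with nodes 0, 4, 5:
  L_0(x) = (x - 4)(x - 5) / 20
  L_1(x) = x(x - 5) / -4
  L_2(x) = x(x - 4) / 5
Then f(x) = 5/2·L_0(x) - 163/2·L_1(x) - 255/2·L_2(x).
Expanding and collecting terms gives f(x) = -5x^2 - x + 5/2.
Check: f(4) = -163/2. ✓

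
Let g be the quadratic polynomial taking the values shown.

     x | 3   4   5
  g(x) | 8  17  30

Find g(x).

Write g(x) = ax^2 + bx + c. Substituting each data point gives a linear system:
  9a + 3b + c = 8
  16a + 4b + c = 17
  25a + 5b + c = 30
Solving the system yields a = 2, b = -5, c = 5.
So g(x) = 2x^2 - 5x + 5.
Check: g(3) = 8. ✓

g(x) = 2x^2 - 5x + 5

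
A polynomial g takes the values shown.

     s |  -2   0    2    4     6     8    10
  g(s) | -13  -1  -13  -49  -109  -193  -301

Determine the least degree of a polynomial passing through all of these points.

2

Forward differences of the values at s = -2, 0, 2, 4, 6, 8, 10:
  g  : -13  -1  -13  -49  -109  -193  -301
  Δ  : 12  -12  -36  -60  -84  -108
  Δ^2: -24  -24  -24  -24  -24
  Δ^3: 0  0  0  0
  Δ^4: 0  0  0
  Δ^5: 0  0
  Δ^6: 0
The second differences are constant (-24) and nonzero, while all higher differences vanish, so the minimal degree is 2.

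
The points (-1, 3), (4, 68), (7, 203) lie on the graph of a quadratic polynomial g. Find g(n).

g(n) = 4n^2 + n

Write g(n) = an^2 + bn + c. Substituting each data point gives a linear system:
  a - b + c = 3
  16a + 4b + c = 68
  49a + 7b + c = 203
Solving the system yields a = 4, b = 1, c = 0.
So g(n) = 4n^2 + n.
Check: g(4) = 68. ✓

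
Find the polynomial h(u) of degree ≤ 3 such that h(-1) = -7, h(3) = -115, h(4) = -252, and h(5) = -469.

Using the Lagrange interpolation formula with nodes -1, 3, 4, 5:
  L_0(u) = (u - 3)(u - 4)(u - 5) / -120
  L_1(u) = (u + 1)(u - 4)(u - 5) / 8
  L_2(u) = (u + 1)(u - 3)(u - 5) / -5
  L_3(u) = (u + 1)(u - 3)(u - 4) / 12
Then h(u) = -7·L_0(u) - 115·L_1(u) - 252·L_2(u) - 469·L_3(u).
Expanding and collecting terms gives h(u) = -3u^3 - 4u^2 + 2u - 4.
Check: h(-1) = -7. ✓

h(u) = -3u^3 - 4u^2 + 2u - 4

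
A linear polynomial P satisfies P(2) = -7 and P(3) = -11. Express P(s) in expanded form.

Using the Lagrange interpolation formula with nodes 2, 3:
  L_0(s) = (s - 3) / -1
  L_1(s) = (s - 2) / 1
Then P(s) = -7·L_0(s) - 11·L_1(s).
Expanding and collecting terms gives P(s) = -4s + 1.
Check: P(2) = -7. ✓

P(s) = -4s + 1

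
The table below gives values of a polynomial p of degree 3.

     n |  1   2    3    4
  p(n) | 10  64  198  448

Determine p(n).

p(n) = 6n^3 + 4n^2

Using the Lagrange interpolation formula with nodes 1, 2, 3, 4:
  L_0(n) = (n - 2)(n - 3)(n - 4) / -6
  L_1(n) = (n - 1)(n - 3)(n - 4) / 2
  L_2(n) = (n - 1)(n - 2)(n - 4) / -2
  L_3(n) = (n - 1)(n - 2)(n - 3) / 6
Then p(n) = 10·L_0(n) + 64·L_1(n) + 198·L_2(n) + 448·L_3(n).
Expanding and collecting terms gives p(n) = 6n^3 + 4n^2.
Check: p(1) = 10. ✓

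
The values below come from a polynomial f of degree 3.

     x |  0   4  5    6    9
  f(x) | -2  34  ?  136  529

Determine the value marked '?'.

The 4 known points determine the degree-3 polynomial uniquely.
Write f(x) = ax^3 + bx^2 + cx + d. Substituting each data point gives a linear system:
  d = -2
  64a + 16b + 4c + d = 34
  216a + 36b + 6c + d = 136
  729a + 81b + 9c + d = 529
Solving the system yields a = 1, b = -3, c = 5, d = -2.
So f(x) = x³ - 3x² + 5x - 2.
Then f(5) = 73.

73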